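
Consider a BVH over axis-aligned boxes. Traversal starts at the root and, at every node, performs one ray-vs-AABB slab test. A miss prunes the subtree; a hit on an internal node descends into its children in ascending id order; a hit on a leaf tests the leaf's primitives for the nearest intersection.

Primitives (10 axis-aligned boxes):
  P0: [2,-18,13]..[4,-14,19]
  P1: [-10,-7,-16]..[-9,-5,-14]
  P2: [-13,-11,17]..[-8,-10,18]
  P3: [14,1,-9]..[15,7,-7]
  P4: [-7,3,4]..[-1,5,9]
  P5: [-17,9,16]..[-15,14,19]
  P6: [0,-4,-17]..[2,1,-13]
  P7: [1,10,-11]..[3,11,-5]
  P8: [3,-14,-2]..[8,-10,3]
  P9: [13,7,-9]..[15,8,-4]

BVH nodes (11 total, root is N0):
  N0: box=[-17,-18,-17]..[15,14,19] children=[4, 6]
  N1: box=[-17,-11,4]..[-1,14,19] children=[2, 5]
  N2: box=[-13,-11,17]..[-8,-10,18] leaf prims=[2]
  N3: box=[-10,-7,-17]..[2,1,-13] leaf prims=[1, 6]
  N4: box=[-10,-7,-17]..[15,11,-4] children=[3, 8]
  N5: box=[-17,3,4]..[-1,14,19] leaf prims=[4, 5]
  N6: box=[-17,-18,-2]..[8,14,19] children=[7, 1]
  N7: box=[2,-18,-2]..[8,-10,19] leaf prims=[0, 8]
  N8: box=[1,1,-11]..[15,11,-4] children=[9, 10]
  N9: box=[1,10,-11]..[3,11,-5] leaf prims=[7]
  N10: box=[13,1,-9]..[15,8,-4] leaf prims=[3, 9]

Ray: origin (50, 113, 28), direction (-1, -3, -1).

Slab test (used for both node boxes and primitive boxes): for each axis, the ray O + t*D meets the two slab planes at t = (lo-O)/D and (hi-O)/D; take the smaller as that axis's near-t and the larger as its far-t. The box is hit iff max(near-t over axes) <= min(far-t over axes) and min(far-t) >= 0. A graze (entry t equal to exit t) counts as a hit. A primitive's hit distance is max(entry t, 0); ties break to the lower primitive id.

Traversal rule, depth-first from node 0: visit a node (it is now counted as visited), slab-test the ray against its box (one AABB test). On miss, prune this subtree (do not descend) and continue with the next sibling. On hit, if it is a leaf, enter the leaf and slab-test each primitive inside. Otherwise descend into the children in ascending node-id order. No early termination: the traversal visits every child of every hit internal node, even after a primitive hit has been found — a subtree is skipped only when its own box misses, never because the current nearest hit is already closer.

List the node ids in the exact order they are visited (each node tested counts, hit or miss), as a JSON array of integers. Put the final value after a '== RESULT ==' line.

Traverse from the root:
N0 x:[35,67] y:[33,131/3] z:[9,45] -> hit [35,131/3], descend [4, 6]
  N4 x:[35,60] y:[34,40] z:[32,45] -> hit [35,40], descend [3, 8]
    N3 x:[48,60] y:[112/3,40] z:[41,45] -> miss, prune
    N8 x:[35,49] y:[34,112/3] z:[32,39] -> hit [35,112/3], descend [9, 10]
      N9 x:[47,49] y:[34,103/3] z:[33,39] -> miss, prune
      N10 x:[35,37] y:[35,112/3] z:[32,37] -> hit [35,37] leaf, test {P3@t=106/3, P9@t=35}
  N6 x:[42,67] y:[33,131/3] z:[9,30] -> miss, prune

order=[0, 4, 3, 8, 9, 10, 6]  |boxes|=7  |leaves|=1  hit=P9

== RESULT ==
[0, 4, 3, 8, 9, 10, 6]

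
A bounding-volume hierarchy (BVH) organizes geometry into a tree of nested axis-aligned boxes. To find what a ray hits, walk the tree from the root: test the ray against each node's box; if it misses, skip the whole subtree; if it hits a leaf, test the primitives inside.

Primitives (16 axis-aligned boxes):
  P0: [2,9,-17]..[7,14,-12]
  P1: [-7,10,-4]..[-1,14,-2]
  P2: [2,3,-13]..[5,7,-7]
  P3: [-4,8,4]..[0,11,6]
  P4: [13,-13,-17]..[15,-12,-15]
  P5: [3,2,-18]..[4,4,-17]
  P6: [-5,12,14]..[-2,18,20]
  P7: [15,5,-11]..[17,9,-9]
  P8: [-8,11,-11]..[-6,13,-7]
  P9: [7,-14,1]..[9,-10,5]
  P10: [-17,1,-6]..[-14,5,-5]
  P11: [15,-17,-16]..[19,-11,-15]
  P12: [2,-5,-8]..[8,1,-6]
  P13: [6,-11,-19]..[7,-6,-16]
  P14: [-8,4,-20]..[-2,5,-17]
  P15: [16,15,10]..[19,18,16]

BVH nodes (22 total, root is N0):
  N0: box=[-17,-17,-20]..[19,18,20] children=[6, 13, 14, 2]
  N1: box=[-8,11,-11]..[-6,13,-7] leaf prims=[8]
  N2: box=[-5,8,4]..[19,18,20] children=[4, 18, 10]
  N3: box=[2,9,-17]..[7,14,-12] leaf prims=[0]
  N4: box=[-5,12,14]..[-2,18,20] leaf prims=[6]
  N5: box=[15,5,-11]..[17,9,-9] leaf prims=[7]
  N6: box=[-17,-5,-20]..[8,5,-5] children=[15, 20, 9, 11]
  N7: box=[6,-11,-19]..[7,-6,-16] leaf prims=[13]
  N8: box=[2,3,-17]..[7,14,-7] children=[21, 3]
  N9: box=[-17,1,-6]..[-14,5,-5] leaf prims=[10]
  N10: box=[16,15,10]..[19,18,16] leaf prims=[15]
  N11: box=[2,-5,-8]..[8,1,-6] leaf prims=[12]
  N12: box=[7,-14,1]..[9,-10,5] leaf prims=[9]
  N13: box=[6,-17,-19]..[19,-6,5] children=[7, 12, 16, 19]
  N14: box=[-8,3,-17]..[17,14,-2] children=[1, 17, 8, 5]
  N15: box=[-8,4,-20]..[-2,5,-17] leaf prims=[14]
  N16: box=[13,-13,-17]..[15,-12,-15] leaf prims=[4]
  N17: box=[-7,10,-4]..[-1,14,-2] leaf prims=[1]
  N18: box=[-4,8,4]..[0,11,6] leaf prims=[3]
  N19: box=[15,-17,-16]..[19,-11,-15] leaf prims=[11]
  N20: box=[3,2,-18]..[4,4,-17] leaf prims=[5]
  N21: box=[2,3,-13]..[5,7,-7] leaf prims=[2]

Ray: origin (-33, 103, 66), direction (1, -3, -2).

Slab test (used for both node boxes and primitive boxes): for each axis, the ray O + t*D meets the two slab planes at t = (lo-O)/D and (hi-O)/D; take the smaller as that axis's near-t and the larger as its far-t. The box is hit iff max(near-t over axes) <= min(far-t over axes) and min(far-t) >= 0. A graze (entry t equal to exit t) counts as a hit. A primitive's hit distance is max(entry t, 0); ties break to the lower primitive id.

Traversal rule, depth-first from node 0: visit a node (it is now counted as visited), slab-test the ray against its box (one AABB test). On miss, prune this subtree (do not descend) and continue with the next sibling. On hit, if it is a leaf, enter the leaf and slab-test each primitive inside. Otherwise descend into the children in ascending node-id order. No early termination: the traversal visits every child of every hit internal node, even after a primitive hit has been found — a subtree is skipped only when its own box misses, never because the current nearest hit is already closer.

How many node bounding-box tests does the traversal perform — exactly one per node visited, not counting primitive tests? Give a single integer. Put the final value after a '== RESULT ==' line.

Trace the traversal:
N0 x:[16,52] y:[85/3,40] z:[23,43] -> hit [85/3,40], descend [2, 6, 13, 14]
  N2 x:[28,52] y:[85/3,95/3] z:[23,31] -> hit [85/3,31], descend [4, 10, 18]
    N4 x:[28,31] y:[85/3,91/3] z:[23,26] -> miss, prune
    N10 x:[49,52] y:[85/3,88/3] z:[25,28] -> miss, prune
    N18 x:[29,33] y:[92/3,95/3] z:[30,31] -> hit [92/3,31] leaf, test {P3@t=92/3}
  N6 x:[16,41] y:[98/3,36] z:[71/2,43] -> hit [71/2,36], descend [9, 11, 15, 20]
    N9 x:[16,19] y:[98/3,34] z:[71/2,36] -> miss, prune
    N11 x:[35,41] y:[34,36] z:[36,37] -> hit [36,36] leaf, test {P12@t=36}
    N15 x:[25,31] y:[98/3,33] z:[83/2,43] -> miss, prune
    N20 x:[36,37] y:[33,101/3] z:[83/2,42] -> miss, prune
  N13 x:[39,52] y:[109/3,40] z:[61/2,85/2] -> hit [39,40], descend [7, 12, 16, 19]
    N7 x:[39,40] y:[109/3,38] z:[41,85/2] -> miss, prune
    N12 x:[40,42] y:[113/3,39] z:[61/2,65/2] -> miss, prune
    N16 x:[46,48] y:[115/3,116/3] z:[81/2,83/2] -> miss, prune
    N19 x:[48,52] y:[38,40] z:[81/2,41] -> miss, prune
  N14 x:[25,50] y:[89/3,100/3] z:[34,83/2] -> miss, prune

order=[0, 2, 4, 10, 18, 6, 9, 11, 15, 20, 13, 7, 12, 16, 19, 14]  |boxes|=16  |leaves|=2  hit=P3

== RESULT ==
16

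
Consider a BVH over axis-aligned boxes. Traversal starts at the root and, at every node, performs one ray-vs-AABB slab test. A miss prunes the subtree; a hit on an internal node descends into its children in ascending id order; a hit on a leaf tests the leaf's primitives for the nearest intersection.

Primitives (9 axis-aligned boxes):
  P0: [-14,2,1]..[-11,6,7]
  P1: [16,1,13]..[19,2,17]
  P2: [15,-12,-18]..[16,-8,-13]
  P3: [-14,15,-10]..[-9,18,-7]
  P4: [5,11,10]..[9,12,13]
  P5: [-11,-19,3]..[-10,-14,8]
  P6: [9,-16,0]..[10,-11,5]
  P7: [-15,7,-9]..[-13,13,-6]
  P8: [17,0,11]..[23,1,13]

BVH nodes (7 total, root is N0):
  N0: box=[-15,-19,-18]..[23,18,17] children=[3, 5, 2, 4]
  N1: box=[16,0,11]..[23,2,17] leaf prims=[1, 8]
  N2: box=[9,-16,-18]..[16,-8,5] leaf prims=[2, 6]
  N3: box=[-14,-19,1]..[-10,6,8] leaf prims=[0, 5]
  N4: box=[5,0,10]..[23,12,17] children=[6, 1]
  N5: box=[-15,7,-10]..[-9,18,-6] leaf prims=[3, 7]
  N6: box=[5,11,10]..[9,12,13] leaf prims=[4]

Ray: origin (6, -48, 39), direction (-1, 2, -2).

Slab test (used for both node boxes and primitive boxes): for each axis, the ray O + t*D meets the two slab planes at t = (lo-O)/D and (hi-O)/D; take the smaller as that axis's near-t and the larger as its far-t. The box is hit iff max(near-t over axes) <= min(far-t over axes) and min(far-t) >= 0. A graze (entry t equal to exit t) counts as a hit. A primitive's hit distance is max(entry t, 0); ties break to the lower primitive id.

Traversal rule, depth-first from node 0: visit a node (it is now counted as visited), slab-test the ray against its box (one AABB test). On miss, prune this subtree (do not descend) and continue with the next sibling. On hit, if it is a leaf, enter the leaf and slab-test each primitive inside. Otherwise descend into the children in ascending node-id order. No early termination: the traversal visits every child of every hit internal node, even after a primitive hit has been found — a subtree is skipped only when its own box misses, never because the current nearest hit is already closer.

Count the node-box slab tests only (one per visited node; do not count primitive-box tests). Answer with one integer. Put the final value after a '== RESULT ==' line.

Walk:
N0 x:[-17,21] y:[29/2,33] z:[11,57/2] -> hit [29/2,21], descend [2, 3, 4, 5]
  N2 x:[-10,-3] y:[16,20] z:[17,57/2] -> miss, prune
  N3 x:[16,20] y:[29/2,27] z:[31/2,19] -> hit [16,19] leaf, test {P0(miss), P5@t=16}
  N4 x:[-17,1] y:[24,30] z:[11,29/2] -> miss, prune
  N5 x:[15,21] y:[55/2,33] z:[45/2,49/2] -> miss, prune

Summary -> nodes [0, 2, 3, 4, 5]; box-tests=5; leaf-entries=1; first=P5

== RESULT ==
5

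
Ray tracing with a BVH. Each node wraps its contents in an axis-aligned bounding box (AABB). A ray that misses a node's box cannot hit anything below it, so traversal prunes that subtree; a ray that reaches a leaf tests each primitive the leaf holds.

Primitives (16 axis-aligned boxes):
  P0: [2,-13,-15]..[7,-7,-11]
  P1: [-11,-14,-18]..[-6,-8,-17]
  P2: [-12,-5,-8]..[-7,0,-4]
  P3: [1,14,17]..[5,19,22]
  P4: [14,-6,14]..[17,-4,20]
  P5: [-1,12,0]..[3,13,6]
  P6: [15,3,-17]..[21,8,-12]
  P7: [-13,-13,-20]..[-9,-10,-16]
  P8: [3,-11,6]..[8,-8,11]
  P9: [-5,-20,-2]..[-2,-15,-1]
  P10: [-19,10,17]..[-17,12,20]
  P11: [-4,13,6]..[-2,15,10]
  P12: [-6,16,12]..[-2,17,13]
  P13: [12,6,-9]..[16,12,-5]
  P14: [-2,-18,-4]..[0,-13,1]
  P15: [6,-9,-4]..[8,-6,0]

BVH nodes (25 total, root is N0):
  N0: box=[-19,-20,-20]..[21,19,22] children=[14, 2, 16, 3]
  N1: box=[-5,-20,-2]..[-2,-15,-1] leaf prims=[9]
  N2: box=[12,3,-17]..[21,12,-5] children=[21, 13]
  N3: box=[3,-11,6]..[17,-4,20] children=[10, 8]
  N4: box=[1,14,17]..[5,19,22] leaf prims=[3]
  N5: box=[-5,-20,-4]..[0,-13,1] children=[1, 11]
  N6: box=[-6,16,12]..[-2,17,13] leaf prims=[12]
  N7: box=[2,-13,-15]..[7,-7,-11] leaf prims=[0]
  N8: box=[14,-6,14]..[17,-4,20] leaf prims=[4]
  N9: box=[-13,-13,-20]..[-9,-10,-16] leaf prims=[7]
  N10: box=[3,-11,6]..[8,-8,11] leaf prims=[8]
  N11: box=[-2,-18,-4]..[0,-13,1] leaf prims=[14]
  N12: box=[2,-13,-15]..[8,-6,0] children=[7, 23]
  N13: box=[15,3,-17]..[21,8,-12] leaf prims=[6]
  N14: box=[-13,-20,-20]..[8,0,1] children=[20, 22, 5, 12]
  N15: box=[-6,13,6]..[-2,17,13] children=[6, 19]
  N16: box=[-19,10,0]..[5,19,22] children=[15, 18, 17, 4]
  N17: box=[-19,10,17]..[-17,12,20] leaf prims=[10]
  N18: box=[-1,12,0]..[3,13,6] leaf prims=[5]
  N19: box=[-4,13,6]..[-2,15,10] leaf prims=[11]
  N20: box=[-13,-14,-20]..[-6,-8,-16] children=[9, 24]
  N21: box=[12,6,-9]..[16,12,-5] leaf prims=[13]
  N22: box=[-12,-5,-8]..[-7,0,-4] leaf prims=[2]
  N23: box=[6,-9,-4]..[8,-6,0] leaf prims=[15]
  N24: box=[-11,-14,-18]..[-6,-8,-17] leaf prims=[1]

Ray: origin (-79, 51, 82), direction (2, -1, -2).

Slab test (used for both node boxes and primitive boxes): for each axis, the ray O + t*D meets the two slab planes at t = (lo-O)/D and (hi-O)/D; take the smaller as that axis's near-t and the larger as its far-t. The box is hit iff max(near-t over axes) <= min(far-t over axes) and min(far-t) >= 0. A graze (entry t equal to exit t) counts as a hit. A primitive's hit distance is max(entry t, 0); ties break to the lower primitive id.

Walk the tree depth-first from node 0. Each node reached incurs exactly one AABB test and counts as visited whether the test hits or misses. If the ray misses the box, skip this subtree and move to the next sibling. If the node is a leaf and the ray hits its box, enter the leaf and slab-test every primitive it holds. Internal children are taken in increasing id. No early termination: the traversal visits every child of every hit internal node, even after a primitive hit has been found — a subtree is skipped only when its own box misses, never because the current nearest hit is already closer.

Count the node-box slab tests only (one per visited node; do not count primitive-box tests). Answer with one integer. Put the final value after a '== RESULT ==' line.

Trace the traversal:
N0 x:[30,50] y:[32,71] z:[30,51] -> hit [32,50], descend [2, 3, 14, 16]
  N2 x:[91/2,50] y:[39,48] z:[87/2,99/2] -> hit [91/2,48], descend [13, 21]
    N13 x:[47,50] y:[43,48] z:[47,99/2] -> hit [47,48] leaf, test {P6@t=47}
    N21 x:[91/2,95/2] y:[39,45] z:[87/2,91/2] -> miss, prune
  N3 x:[41,48] y:[55,62] z:[31,38] -> miss, prune
  N14 x:[33,87/2] y:[51,71] z:[81/2,51] -> miss, prune
  N16 x:[30,42] y:[32,41] z:[30,41] -> hit [32,41], descend [4, 15, 17, 18]
    N4 x:[40,42] y:[32,37] z:[30,65/2] -> miss, prune
    N15 x:[73/2,77/2] y:[34,38] z:[69/2,38] -> hit [73/2,38], descend [6, 19]
      N6 x:[73/2,77/2] y:[34,35] z:[69/2,35] -> miss, prune
      N19 x:[75/2,77/2] y:[36,38] z:[36,38] -> hit [75/2,38] leaf, test {P11@t=75/2}
    N17 x:[30,31] y:[39,41] z:[31,65/2] -> miss, prune
    N18 x:[39,41] y:[38,39] z:[38,41] -> hit [39,39] leaf, test {P5@t=39}

Summary -> nodes [0, 2, 13, 21, 3, 14, 16, 4, 15, 6, 19, 17, 18]; box-tests=13; leaf-entries=3; first=P11

== RESULT ==
13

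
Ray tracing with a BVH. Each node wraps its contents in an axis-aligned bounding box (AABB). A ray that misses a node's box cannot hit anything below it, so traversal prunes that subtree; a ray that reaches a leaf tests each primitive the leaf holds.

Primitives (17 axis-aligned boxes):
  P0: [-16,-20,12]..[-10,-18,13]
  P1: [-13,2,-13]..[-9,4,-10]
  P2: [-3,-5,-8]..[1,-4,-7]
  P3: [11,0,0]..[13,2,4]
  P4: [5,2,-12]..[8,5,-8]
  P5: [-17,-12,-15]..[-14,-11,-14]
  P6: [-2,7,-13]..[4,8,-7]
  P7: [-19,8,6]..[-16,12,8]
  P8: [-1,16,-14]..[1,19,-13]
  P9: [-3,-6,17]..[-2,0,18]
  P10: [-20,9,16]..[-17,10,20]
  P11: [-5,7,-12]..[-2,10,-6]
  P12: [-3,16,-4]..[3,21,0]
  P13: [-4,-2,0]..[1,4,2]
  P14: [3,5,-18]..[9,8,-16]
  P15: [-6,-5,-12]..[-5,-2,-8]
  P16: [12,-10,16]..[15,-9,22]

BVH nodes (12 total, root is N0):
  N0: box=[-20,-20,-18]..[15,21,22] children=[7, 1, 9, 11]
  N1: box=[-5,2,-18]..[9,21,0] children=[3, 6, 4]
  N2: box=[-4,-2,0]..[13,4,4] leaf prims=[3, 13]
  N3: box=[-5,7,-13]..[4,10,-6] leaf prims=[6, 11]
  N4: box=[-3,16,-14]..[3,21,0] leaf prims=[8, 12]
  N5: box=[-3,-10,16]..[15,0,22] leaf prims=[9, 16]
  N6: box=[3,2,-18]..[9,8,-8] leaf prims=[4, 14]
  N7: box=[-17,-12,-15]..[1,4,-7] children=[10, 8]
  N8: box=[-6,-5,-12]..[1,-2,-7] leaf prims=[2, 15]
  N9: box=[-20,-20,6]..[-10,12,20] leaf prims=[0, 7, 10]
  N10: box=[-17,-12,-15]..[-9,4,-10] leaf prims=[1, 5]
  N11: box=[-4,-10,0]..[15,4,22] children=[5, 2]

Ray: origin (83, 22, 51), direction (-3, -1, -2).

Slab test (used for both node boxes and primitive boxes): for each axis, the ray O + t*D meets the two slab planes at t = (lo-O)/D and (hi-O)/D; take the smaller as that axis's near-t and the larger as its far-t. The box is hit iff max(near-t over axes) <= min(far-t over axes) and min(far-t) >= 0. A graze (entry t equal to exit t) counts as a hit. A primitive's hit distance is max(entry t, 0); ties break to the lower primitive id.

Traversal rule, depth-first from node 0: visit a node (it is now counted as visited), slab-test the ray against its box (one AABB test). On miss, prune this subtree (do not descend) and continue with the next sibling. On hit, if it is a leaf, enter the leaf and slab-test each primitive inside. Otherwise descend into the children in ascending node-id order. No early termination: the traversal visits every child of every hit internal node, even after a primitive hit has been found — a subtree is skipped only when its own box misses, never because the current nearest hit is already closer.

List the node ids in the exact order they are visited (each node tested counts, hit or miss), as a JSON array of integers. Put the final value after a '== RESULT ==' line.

Walk:
N0 x:[68/3,103/3] y:[1,42] z:[29/2,69/2] -> hit [68/3,103/3], descend [1, 7, 9, 11]
  N1 x:[74/3,88/3] y:[1,20] z:[51/2,69/2] -> miss, prune
  N7 x:[82/3,100/3] y:[18,34] z:[29,33] -> hit [29,33], descend [8, 10]
    N8 x:[82/3,89/3] y:[24,27] z:[29,63/2] -> miss, prune
    N10 x:[92/3,100/3] y:[18,34] z:[61/2,33] -> hit [92/3,33] leaf, test {P1(miss), P5@t=33}
  N9 x:[31,103/3] y:[10,42] z:[31/2,45/2] -> miss, prune
  N11 x:[68/3,29] y:[18,32] z:[29/2,51/2] -> hit [68/3,51/2], descend [2, 5]
    N2 x:[70/3,29] y:[18,24] z:[47/2,51/2] -> hit [47/2,24] leaf, test {P3(miss), P13(miss)}
    N5 x:[68/3,86/3] y:[22,32] z:[29/2,35/2] -> miss, prune

Summary -> nodes [0, 1, 7, 8, 10, 9, 11, 2, 5]; box-tests=9; leaf-entries=2; first=P5

== RESULT ==
[0, 1, 7, 8, 10, 9, 11, 2, 5]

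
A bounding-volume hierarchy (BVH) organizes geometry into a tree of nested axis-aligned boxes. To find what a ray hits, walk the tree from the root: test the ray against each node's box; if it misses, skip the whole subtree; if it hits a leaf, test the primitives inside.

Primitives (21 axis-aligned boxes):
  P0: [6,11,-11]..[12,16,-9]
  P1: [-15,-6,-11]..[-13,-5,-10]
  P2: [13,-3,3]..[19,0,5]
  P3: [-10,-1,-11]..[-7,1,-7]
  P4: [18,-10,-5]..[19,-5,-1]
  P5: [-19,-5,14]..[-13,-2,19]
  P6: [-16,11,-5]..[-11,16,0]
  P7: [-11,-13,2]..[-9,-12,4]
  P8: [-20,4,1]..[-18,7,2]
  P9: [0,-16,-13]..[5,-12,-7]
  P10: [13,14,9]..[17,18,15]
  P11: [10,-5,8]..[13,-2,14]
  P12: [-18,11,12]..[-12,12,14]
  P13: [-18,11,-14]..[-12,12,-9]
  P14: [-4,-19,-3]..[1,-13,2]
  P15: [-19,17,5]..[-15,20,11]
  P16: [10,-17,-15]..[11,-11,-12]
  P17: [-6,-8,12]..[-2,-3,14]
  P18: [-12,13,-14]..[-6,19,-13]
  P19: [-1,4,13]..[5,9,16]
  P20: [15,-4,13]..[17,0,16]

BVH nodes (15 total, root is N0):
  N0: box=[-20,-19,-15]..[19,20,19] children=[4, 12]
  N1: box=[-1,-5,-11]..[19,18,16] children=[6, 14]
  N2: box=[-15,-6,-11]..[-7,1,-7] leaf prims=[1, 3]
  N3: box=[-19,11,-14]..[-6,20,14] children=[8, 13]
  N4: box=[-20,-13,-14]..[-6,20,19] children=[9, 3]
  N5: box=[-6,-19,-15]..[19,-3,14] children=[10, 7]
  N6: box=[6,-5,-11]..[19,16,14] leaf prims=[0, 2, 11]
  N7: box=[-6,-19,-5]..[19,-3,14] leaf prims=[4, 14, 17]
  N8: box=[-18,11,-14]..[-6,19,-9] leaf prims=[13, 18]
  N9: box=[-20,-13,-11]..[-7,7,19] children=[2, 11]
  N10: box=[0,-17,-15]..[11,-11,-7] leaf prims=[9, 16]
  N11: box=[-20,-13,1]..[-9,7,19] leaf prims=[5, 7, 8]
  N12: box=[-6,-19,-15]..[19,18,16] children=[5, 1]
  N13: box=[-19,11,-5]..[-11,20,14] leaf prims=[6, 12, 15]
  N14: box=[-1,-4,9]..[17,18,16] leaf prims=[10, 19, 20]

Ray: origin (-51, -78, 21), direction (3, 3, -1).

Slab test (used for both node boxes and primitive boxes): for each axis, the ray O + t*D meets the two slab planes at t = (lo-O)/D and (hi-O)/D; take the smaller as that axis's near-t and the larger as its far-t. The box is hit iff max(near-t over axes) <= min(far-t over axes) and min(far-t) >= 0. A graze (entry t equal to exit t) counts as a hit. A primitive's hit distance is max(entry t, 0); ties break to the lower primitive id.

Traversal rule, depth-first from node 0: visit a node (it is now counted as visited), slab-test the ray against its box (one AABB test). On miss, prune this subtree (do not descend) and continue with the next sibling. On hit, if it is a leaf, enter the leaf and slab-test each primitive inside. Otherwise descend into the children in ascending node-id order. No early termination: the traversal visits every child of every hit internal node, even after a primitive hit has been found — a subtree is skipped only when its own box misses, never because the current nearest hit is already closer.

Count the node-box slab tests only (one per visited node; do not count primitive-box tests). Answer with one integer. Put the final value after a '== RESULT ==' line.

Trace the traversal:
N0 x:[31/3,70/3] y:[59/3,98/3] z:[2,36] -> hit [59/3,70/3], descend [4, 12]
  N4 x:[31/3,15] y:[65/3,98/3] z:[2,35] -> miss, prune
  N12 x:[15,70/3] y:[59/3,32] z:[5,36] -> hit [59/3,70/3], descend [1, 5]
    N1 x:[50/3,70/3] y:[73/3,32] z:[5,32] -> miss, prune
    N5 x:[15,70/3] y:[59/3,25] z:[7,36] -> hit [59/3,70/3], descend [7, 10]
      N7 x:[15,70/3] y:[59/3,25] z:[7,26] -> hit [59/3,70/3] leaf, test {P4@t=23, P14(miss), P17(miss)}
      N10 x:[17,62/3] y:[61/3,67/3] z:[28,36] -> miss, prune

Visited [0, 4, 12, 1, 5, 7, 10]. Tests: 7 box, 1 leaf. Nearest: P4.

== RESULT ==
7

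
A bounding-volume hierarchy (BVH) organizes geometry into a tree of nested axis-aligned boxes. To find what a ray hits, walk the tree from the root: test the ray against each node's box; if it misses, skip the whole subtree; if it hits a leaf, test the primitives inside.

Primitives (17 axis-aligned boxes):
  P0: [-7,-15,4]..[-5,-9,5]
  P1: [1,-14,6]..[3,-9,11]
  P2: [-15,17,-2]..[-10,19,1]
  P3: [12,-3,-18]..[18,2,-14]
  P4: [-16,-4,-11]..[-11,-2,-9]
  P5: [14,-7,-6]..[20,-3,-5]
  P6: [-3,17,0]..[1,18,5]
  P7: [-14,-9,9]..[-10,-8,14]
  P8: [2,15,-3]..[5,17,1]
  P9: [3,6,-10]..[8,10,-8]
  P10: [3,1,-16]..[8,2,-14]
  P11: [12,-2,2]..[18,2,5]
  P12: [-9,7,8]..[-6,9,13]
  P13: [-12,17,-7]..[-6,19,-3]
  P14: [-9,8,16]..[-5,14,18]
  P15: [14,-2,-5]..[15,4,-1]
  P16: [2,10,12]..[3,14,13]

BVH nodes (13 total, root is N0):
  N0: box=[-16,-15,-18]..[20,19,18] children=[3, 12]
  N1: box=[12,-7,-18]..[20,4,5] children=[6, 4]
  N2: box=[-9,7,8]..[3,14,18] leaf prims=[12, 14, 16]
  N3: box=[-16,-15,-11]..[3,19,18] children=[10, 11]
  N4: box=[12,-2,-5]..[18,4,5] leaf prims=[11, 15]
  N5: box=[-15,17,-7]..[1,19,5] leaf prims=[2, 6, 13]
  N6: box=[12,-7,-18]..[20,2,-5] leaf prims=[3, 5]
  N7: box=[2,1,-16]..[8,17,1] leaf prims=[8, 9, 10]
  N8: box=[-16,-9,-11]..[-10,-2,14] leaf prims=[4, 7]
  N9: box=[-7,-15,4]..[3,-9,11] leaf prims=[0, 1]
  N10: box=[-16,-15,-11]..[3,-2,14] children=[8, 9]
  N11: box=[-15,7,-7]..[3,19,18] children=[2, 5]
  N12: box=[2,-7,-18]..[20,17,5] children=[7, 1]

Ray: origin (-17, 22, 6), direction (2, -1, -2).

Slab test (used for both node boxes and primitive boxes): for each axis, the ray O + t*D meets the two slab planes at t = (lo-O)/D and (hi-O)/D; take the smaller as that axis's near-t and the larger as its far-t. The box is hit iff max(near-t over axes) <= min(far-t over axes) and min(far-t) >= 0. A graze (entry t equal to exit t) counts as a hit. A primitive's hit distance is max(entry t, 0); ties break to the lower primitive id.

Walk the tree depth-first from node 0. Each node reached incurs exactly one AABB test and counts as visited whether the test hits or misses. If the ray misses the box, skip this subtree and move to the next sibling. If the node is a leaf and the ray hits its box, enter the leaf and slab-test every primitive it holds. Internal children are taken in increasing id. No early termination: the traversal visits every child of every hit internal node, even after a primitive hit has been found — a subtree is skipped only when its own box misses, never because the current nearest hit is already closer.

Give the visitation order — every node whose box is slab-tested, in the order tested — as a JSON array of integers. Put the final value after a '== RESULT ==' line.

Trace the traversal:
N0 x:[1/2,37/2] y:[3,37] z:[-6,12] -> hit [3,12], descend [3, 12]
  N3 x:[1/2,10] y:[3,37] z:[-6,17/2] -> hit [3,17/2], descend [10, 11]
    N10 x:[1/2,10] y:[24,37] z:[-4,17/2] -> miss, prune
    N11 x:[1,10] y:[3,15] z:[-6,13/2] -> hit [3,13/2], descend [2, 5]
      N2 x:[4,10] y:[8,15] z:[-6,-1] -> miss, prune
      N5 x:[1,9] y:[3,5] z:[1/2,13/2] -> hit [3,5] leaf, test {P2@t=3, P6(miss), P13@t=9/2}
  N12 x:[19/2,37/2] y:[5,29] z:[1/2,12] -> hit [19/2,12], descend [1, 7]
    N1 x:[29/2,37/2] y:[18,29] z:[1/2,12] -> miss, prune
    N7 x:[19/2,25/2] y:[5,21] z:[5/2,11] -> hit [19/2,11] leaf, test {P8(miss), P9(miss), P10(miss)}

Visited [0, 3, 10, 11, 2, 5, 12, 1, 7]. Tests: 9 box, 2 leaf. Nearest: P2.

== RESULT ==
[0, 3, 10, 11, 2, 5, 12, 1, 7]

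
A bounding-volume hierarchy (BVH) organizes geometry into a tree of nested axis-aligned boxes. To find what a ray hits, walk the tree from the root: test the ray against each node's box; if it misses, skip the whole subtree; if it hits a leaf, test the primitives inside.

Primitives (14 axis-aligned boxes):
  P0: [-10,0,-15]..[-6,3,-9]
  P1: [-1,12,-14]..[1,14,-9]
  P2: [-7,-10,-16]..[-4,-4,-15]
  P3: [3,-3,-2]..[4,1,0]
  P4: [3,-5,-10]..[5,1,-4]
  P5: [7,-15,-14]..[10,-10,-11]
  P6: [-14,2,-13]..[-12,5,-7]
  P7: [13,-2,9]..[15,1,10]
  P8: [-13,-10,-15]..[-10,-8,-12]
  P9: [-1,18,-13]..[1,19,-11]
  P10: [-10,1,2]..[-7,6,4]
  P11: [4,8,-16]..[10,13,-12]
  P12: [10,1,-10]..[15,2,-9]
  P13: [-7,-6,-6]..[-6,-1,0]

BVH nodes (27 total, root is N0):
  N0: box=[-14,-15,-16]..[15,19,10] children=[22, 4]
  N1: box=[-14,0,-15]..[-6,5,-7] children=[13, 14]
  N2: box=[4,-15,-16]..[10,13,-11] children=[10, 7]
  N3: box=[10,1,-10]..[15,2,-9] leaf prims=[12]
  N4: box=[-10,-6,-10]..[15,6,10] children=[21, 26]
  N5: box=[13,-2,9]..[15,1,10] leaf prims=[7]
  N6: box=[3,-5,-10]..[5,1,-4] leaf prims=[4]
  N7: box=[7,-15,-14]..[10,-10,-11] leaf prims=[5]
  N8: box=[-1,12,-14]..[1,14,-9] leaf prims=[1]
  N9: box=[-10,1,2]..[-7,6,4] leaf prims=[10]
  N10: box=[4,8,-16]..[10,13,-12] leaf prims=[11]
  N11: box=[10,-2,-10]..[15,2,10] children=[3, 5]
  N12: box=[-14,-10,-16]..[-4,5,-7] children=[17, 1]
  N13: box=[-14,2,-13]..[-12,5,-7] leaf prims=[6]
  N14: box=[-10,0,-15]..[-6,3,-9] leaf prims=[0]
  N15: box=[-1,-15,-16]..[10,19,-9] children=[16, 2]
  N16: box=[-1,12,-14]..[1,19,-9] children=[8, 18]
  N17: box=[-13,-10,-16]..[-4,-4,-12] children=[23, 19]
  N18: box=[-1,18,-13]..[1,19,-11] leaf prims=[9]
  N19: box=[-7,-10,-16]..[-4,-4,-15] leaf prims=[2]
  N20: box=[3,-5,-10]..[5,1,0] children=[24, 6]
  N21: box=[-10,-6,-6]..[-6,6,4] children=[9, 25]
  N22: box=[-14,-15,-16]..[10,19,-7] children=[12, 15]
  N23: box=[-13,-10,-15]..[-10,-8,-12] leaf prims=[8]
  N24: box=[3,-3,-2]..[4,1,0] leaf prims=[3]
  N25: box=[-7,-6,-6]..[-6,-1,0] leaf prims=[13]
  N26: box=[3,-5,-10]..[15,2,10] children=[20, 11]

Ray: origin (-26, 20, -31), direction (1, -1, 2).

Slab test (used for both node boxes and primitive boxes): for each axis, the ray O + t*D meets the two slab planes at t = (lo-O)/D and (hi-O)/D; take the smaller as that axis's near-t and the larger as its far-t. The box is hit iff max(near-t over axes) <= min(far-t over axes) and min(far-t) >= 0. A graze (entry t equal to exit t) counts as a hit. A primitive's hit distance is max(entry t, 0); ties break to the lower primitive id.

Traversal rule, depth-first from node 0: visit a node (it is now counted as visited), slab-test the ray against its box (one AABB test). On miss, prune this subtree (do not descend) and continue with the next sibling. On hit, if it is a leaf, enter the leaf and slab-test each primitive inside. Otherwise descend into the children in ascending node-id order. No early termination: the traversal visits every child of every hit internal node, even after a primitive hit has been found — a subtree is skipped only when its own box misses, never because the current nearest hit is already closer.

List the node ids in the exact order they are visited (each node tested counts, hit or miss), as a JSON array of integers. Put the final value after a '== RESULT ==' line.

Trace the traversal:
N0 x:[12,41] y:[1,35] z:[15/2,41/2] -> hit [12,41/2], descend [4, 22]
  N4 x:[16,41] y:[14,26] z:[21/2,41/2] -> hit [16,41/2], descend [21, 26]
    N21 x:[16,20] y:[14,26] z:[25/2,35/2] -> hit [16,35/2], descend [9, 25]
      N9 x:[16,19] y:[14,19] z:[33/2,35/2] -> hit [33/2,35/2] leaf, test {P10@t=33/2}
      N25 x:[19,20] y:[21,26] z:[25/2,31/2] -> miss, prune
    N26 x:[29,41] y:[18,25] z:[21/2,41/2] -> miss, prune
  N22 x:[12,36] y:[1,35] z:[15/2,12] -> hit [12,12], descend [12, 15]
    N12 x:[12,22] y:[15,30] z:[15/2,12] -> miss, prune
    N15 x:[25,36] y:[1,35] z:[15/2,11] -> miss, prune

Summary -> nodes [0, 4, 21, 9, 25, 26, 22, 12, 15]; box-tests=9; leaf-entries=1; first=P10

== RESULT ==
[0, 4, 21, 9, 25, 26, 22, 12, 15]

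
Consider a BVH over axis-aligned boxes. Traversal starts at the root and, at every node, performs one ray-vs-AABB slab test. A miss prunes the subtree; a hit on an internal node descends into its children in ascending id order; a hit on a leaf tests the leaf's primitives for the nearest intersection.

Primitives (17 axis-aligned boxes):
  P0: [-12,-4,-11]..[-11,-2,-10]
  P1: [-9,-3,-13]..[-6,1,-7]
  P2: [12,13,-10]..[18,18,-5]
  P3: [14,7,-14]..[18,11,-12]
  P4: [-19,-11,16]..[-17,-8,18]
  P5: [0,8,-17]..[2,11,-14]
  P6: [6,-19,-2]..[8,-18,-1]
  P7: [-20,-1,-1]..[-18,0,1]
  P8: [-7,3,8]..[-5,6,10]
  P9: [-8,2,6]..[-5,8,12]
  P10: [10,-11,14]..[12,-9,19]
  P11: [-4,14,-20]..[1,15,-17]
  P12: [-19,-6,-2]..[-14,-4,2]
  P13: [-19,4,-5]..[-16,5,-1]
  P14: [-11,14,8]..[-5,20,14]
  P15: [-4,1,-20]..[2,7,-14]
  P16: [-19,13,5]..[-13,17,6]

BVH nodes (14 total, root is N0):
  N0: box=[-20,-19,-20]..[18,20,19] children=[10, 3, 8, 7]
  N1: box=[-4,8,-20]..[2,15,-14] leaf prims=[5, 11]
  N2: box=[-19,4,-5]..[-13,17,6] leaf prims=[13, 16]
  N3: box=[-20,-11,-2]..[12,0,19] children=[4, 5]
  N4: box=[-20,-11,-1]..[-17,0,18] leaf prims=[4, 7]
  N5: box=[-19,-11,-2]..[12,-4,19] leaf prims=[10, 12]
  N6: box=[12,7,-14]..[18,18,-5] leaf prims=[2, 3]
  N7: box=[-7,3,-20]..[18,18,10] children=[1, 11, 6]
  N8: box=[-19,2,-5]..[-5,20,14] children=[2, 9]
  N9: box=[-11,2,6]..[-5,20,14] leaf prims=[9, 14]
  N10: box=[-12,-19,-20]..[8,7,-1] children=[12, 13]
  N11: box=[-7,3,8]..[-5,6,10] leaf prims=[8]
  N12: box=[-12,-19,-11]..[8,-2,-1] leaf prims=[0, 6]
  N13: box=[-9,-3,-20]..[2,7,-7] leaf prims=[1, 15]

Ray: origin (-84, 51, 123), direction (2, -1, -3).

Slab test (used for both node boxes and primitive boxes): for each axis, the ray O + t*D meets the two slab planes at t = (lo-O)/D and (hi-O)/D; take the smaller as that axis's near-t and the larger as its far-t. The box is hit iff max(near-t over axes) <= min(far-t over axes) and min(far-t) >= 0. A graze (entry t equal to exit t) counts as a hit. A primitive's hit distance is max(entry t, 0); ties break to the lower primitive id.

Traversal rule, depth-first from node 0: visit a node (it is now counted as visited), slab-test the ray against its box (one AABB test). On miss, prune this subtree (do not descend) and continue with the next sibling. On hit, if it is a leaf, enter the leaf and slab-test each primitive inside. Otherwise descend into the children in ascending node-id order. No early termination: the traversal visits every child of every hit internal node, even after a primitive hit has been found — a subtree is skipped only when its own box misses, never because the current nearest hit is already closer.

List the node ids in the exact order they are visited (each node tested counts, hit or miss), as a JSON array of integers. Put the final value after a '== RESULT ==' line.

Traverse from the root:
N0 x:[32,51] y:[31,70] z:[104/3,143/3] -> hit [104/3,143/3], descend [3, 7, 8, 10]
  N3 x:[32,48] y:[51,62] z:[104/3,125/3] -> miss, prune
  N7 x:[77/2,51] y:[33,48] z:[113/3,143/3] -> hit [77/2,143/3], descend [1, 6, 11]
    N1 x:[40,43] y:[36,43] z:[137/3,143/3] -> miss, prune
    N6 x:[48,51] y:[33,44] z:[128/3,137/3] -> miss, prune
    N11 x:[77/2,79/2] y:[45,48] z:[113/3,115/3] -> miss, prune
  N8 x:[65/2,79/2] y:[31,49] z:[109/3,128/3] -> hit [109/3,79/2], descend [2, 9]
    N2 x:[65/2,71/2] y:[34,47] z:[39,128/3] -> miss, prune
    N9 x:[73/2,79/2] y:[31,49] z:[109/3,39] -> hit [73/2,39] leaf, test {P9(miss), P14@t=73/2}
  N10 x:[36,46] y:[44,70] z:[124/3,143/3] -> hit [44,46], descend [12, 13]
    N12 x:[36,46] y:[53,70] z:[124/3,134/3] -> miss, prune
    N13 x:[75/2,43] y:[44,54] z:[130/3,143/3] -> miss, prune

Visited [0, 3, 7, 1, 6, 11, 8, 2, 9, 10, 12, 13]. Tests: 12 box, 1 leaf. Nearest: P14.

== RESULT ==
[0, 3, 7, 1, 6, 11, 8, 2, 9, 10, 12, 13]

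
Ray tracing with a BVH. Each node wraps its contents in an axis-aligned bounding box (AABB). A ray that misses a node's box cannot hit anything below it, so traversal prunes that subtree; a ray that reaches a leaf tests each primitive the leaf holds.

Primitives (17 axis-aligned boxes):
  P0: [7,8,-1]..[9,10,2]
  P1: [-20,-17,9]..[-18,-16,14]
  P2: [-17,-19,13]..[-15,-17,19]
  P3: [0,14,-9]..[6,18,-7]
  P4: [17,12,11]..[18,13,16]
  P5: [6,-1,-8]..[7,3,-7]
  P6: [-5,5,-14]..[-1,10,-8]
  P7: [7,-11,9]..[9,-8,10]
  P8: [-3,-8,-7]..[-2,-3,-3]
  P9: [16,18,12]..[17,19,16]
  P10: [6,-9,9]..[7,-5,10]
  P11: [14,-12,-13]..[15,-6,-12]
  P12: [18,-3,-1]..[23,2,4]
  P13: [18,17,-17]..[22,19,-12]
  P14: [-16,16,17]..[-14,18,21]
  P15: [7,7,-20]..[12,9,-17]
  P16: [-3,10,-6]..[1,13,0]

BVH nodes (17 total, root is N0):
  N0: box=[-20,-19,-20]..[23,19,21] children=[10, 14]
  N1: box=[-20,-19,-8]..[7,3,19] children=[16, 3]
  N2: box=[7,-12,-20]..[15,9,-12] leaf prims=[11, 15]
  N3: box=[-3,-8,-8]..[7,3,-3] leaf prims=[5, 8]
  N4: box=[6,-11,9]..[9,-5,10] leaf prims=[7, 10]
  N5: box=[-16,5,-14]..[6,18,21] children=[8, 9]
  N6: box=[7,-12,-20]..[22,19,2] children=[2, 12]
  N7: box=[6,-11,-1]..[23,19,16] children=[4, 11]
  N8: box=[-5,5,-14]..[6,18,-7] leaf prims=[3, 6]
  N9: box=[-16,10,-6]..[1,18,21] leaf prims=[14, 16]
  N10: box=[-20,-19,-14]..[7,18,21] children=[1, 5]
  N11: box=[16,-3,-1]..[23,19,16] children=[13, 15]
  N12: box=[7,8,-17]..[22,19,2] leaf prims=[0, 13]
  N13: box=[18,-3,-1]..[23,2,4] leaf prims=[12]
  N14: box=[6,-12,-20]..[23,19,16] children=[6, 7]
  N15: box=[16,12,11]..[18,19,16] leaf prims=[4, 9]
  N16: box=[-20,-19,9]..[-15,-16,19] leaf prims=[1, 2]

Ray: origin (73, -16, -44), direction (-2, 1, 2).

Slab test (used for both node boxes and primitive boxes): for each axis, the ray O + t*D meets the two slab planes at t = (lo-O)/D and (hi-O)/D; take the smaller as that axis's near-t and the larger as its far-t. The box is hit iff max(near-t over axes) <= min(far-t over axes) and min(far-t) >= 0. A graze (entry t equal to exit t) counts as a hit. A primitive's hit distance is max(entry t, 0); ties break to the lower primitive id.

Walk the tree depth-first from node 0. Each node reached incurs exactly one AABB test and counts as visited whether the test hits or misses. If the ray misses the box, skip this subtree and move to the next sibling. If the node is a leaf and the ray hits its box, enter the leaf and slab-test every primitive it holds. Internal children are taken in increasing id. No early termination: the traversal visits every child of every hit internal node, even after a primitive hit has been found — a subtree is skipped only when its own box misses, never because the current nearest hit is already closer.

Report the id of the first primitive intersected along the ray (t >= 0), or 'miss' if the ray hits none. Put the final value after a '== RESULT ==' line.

Traverse from the root:
N0 x:[25,93/2] y:[-3,35] z:[12,65/2] -> hit [25,65/2], descend [10, 14]
  N10 x:[33,93/2] y:[-3,34] z:[15,65/2] -> miss, prune
  N14 x:[25,67/2] y:[4,35] z:[12,30] -> hit [25,30], descend [6, 7]
    N6 x:[51/2,33] y:[4,35] z:[12,23] -> miss, prune
    N7 x:[25,67/2] y:[5,35] z:[43/2,30] -> hit [25,30], descend [4, 11]
      N4 x:[32,67/2] y:[5,11] z:[53/2,27] -> miss, prune
      N11 x:[25,57/2] y:[13,35] z:[43/2,30] -> hit [25,57/2], descend [13, 15]
        N13 x:[25,55/2] y:[13,18] z:[43/2,24] -> miss, prune
        N15 x:[55/2,57/2] y:[28,35] z:[55/2,30] -> hit [28,57/2] leaf, test {P4@t=28, P9(miss)}

Visited [0, 10, 14, 6, 7, 4, 11, 13, 15]. Tests: 9 box, 1 leaf. Nearest: P4.

== RESULT ==
4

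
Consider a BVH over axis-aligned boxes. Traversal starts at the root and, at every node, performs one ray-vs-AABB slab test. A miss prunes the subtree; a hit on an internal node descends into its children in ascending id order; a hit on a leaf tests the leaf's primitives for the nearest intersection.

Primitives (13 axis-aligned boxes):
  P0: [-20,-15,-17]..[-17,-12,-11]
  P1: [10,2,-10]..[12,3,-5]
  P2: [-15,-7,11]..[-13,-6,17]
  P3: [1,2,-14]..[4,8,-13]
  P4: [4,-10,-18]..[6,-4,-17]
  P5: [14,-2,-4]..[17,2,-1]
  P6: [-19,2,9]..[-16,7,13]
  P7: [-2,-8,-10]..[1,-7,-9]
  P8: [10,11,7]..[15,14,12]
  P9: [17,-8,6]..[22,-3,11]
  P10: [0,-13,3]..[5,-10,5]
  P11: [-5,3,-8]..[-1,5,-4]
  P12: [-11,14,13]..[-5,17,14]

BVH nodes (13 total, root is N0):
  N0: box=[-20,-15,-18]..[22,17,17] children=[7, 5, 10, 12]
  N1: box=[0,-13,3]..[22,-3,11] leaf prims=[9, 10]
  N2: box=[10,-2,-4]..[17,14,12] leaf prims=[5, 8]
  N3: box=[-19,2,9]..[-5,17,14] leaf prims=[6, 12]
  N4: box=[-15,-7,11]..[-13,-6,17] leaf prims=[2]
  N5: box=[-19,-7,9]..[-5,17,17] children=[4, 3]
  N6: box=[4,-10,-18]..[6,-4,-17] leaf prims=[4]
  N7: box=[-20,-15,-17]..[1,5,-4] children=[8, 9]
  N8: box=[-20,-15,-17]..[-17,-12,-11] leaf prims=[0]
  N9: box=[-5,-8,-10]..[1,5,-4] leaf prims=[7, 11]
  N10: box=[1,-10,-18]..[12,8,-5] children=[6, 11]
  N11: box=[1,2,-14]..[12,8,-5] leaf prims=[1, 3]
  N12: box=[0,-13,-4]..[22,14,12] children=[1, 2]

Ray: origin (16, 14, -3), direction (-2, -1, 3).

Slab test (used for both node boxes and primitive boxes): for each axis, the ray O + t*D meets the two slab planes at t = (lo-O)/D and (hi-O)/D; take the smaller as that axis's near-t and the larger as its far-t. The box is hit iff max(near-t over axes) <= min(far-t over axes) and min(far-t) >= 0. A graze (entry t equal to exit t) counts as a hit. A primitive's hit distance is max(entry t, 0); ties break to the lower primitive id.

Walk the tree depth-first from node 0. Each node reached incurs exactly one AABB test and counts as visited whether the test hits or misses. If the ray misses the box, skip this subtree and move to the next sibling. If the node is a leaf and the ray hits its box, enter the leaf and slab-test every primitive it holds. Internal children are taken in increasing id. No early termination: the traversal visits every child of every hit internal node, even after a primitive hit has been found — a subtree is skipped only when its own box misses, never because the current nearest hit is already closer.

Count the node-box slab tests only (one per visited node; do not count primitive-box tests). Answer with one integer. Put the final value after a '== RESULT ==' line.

Trace the traversal:
N0 x:[-3,18] y:[-3,29] z:[-5,20/3] -> hit [-3,20/3], descend [5, 7, 10, 12]
  N5 x:[21/2,35/2] y:[-3,21] z:[4,20/3] -> miss, prune
  N7 x:[15/2,18] y:[9,29] z:[-14/3,-1/3] -> miss, prune
  N10 x:[2,15/2] y:[6,24] z:[-5,-2/3] -> miss, prune
  N12 x:[-3,8] y:[0,27] z:[-1/3,5] -> hit [0,5], descend [1, 2]
    N1 x:[-3,8] y:[17,27] z:[2,14/3] -> miss, prune
    N2 x:[-1/2,3] y:[0,16] z:[-1/3,5] -> hit [0,3] leaf, test {P5(miss), P8(miss)}

Summary -> nodes [0, 5, 7, 10, 12, 1, 2]; box-tests=7; leaf-entries=1; first=miss

== RESULT ==
7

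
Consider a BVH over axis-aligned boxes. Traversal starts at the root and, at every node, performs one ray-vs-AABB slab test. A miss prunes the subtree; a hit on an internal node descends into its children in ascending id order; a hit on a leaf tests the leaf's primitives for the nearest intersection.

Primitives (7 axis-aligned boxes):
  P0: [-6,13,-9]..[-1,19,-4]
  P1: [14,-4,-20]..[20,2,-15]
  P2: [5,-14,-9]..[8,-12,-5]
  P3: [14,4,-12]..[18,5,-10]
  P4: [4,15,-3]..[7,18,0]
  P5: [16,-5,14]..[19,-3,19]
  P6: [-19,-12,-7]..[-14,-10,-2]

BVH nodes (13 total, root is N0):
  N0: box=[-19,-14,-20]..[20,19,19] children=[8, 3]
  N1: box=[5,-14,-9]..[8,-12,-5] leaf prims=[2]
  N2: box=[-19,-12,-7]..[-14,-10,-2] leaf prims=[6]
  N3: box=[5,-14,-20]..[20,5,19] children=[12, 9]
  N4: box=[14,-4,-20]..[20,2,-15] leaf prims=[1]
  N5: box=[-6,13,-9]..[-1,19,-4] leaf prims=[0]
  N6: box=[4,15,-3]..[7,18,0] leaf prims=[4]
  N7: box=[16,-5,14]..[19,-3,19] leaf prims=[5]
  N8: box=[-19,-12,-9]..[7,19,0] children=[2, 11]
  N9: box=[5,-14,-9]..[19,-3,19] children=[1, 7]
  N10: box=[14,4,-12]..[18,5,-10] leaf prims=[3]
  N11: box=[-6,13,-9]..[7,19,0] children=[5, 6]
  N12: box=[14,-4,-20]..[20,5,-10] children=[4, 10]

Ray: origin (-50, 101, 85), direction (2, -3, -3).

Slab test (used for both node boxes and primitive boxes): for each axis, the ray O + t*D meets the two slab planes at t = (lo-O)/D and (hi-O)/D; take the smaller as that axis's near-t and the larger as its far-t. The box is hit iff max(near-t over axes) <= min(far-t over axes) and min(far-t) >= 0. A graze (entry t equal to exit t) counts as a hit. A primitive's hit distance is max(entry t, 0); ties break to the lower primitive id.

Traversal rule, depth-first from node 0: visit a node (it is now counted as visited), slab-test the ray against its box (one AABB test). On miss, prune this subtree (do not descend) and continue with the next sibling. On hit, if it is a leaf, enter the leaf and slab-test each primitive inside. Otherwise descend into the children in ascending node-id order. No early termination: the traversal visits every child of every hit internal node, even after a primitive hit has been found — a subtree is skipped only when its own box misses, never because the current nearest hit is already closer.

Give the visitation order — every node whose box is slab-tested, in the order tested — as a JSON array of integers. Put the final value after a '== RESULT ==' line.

Walk:
N0 x:[31/2,35] y:[82/3,115/3] z:[22,35] -> hit [82/3,35], descend [3, 8]
  N3 x:[55/2,35] y:[32,115/3] z:[22,35] -> hit [32,35], descend [9, 12]
    N9 x:[55/2,69/2] y:[104/3,115/3] z:[22,94/3] -> miss, prune
    N12 x:[32,35] y:[32,35] z:[95/3,35] -> hit [32,35], descend [4, 10]
      N4 x:[32,35] y:[33,35] z:[100/3,35] -> hit [100/3,35] leaf, test {P1@t=100/3}
      N10 x:[32,34] y:[32,97/3] z:[95/3,97/3] -> hit [32,97/3] leaf, test {P3@t=32}
  N8 x:[31/2,57/2] y:[82/3,113/3] z:[85/3,94/3] -> hit [85/3,57/2], descend [2, 11]
    N2 x:[31/2,18] y:[37,113/3] z:[29,92/3] -> miss, prune
    N11 x:[22,57/2] y:[82/3,88/3] z:[85/3,94/3] -> hit [85/3,57/2], descend [5, 6]
      N5 x:[22,49/2] y:[82/3,88/3] z:[89/3,94/3] -> miss, prune
      N6 x:[27,57/2] y:[83/3,86/3] z:[85/3,88/3] -> hit [85/3,57/2] leaf, test {P4@t=85/3}

order=[0, 3, 9, 12, 4, 10, 8, 2, 11, 5, 6]  |boxes|=11  |leaves|=3  hit=P4

== RESULT ==
[0, 3, 9, 12, 4, 10, 8, 2, 11, 5, 6]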